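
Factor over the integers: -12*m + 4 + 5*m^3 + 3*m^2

(5*m - 2)*(m + 2)*(m - 1)

Trying the rational-root candidates, m = 2/5 is a root, so (5*m - 2) divides it; the quotient is m^2 + m - 2.
The remaining quadratic factors as (m + 2)(m - 1).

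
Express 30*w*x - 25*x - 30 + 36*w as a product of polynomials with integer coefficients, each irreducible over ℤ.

(5*x + 6)*(6*w - 5)

Group as (30*w*x + 36*w) + (-25*x - 30) = 6*w*(5*x + 6) - 5*(5*x + 6).
Both groups share the factor (5*x + 6).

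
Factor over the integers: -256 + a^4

(a + 4)*(a - 4)*(a^2 + 16)

Difference of squares twice: with A = a and B = 4, A⁴ − B⁴ = (A² − B²)(A² + B²), and A² − B² factors again.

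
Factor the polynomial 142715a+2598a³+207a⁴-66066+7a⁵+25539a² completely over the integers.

(7a-3)(a+13)(a+14)(a²+3a+121)

Among the possible rational roots, a = -14 is a root, so (a+14) divides it; the quotient is 7a⁴+109a³+1072a²+10531a-4719.
Next, a = 3/7 is a root, so (7a-3) divides it; the quotient is a³+16a²+160a+1573.
Next, a = -13 is a root, giving the factor (a+13) and quotient a²+3a+121.
The quadratic a²+3a+121 has discriminant -475 < 0 and is irreducible over ℤ.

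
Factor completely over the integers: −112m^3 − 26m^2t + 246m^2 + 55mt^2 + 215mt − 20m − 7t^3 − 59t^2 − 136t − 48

Group: 2m(−56m^2 − 41mt + 11m + 7t^2 + 31t + 12) + (−t − 4)(−56m^2 − 41mt + 11m + 7t^2 + 31t + 12); both groups contain (−56m^2 − 41mt + 11m + 7t^2 + 31t + 12), so (2m − t − 4) is a factor with cofactor −56m^2 − 41mt + 11m + 7t^2 + 31t + 12.
The cofactor groups again: −56m^2 − 41mt + 11m + 7t^2 + 31t + 12 = −8m(7m − t − 4) + (−7t − 3)(7m − t − 4); both groups contain (7m − t − 4), giving −(8m + 7t + 3)(7m − t − 4).

−(2m − t − 4)(7m − t − 4)(8m + 7t + 3)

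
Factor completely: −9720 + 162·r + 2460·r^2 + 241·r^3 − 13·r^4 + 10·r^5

By the rational root theorem, r = 9/5 is a root, so (5·r − 9) is a factor; dividing leaves 2·r^4 + r^3 + 50·r^2 + 582·r + 1080.
Continuing, r = −4 is a root, giving the factor (r + 4) and quotient 2·r^3 − 7·r^2 + 78·r + 270.
Then r = −5/2 is a root, so (2·r + 5) divides it; the quotient is r^2 − 6·r + 54.
The quadratic r^2 − 6·r + 54 has discriminant −180 < 0 and is irreducible over ℤ.

(2·r + 5)·(5·r − 9)·(r + 4)·(r^2 − 6·r + 54)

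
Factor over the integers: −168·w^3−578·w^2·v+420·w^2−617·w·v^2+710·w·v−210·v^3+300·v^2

−(6·w+5·v)·(7·w+6·v)·(4·w+7·v−10)

Group: 4·w·(−42·w^2−71·w·v−30·v^2) + (7·v−10)·(−42·w^2−71·w·v−30·v^2); both groups contain (−42·w^2−71·w·v−30·v^2), so (4·w+7·v−10) is a factor with cofactor −42·w^2−71·w·v−30·v^2.
The cofactor groups again: −42·w^2−71·w·v−30·v^2 = −7·w·(6·w+5·v) − 6·v·(6·w+5·v); both groups contain (6·w+5·v), giving −(7·w+6·v)·(6·w+5·v).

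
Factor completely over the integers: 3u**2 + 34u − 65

(3u − 5)(u + 13)

Need a pair with product 3·(−65) = −195 and sum 34: that's 39 and −5.
Split the middle term: 3u**2 + 39u − 5u − 65 = 3u(u + 13) − 5(u + 13).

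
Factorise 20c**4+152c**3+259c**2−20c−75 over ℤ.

(2c+5)(2c−1)(5c+3)(c+5)

Testing divisors of the constant over divisors of the leading coefficient, c = −5 is a root, giving the factor (c+5) and quotient 20c**3+52c**2−c−15.
Then c = −3/5 is a root, so (5c+3) divides it; the quotient is 4c**2+8c−5.
The remaining quadratic factors as (2c+5)(2c−1).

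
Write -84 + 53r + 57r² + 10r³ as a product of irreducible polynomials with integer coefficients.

(2r + 7)(5r - 4)(r + 3)

Testing divisors of the constant over divisors of the leading coefficient, r = -7/2 is a root, so (2r + 7) is a factor; dividing leaves 5r² + 11r - 12.
The remaining quadratic factors as (r + 3)(5r - 4).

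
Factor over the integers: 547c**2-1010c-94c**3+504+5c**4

(5c-4)(c-2)(c-7)(c-9)

Trying the rational-root candidates, c = 2 is a root, so (c-2) divides it; the quotient is 5c**3-84c**2+379c-252.
Continuing, c = 4/5 is a root, so (5c-4) divides it; the quotient is c**2-16c+63.
The remaining quadratic factors as (c-7)(c-9).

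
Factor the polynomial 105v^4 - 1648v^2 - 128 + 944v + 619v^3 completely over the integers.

(3v - 4)(5v - 1)(7v - 4)(v + 8)

By the rational root theorem, v = -8 is a root, so (v + 8) is a factor; dividing leaves 105v^3 - 221v^2 + 120v - 16.
Continuing, v = 1/5 is a root, so (5v - 1) divides it; the quotient is 21v^2 - 40v + 16.
The remaining quadratic factors as (3v - 4)(7v - 4).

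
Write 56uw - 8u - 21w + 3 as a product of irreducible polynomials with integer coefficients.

Group as (56uw - 8u) + (-21w + 3) = 8u(7w - 1) - 3(7w - 1).
Both groups share the factor (7w - 1).

(7w - 1)(8u - 3)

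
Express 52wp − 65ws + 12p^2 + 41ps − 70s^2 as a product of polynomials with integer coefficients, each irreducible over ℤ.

Group: 13w(4p − 5s) + (3p + 14s)(4p − 5s); both groups contain (4p − 5s).

(13w + 3p + 14s)(4p − 5s)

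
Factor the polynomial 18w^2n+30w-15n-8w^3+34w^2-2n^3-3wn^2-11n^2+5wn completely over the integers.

Group: 4w(-2w^2+5wn+10w-2n^2-5n) + (n+3)(-2w^2+5wn+10w-2n^2-5n); both groups contain (-2w^2+5wn+10w-2n^2-5n), so (4w+n+3) is a factor with cofactor -2w^2+5wn+10w-2n^2-5n.
The cofactor groups again: -2w^2+5wn+10w-2n^2-5n = -2w(w-2n-5) + n(w-2n-5); both groups contain (w-2n-5), giving -(2w-n)(w-2n-5).

-(w-2n-5)(2w-n)(4w+n+3)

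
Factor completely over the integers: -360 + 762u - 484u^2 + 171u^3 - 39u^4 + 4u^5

Testing divisors of the constant over divisors of the leading coefficient, u = 4 is a root, so (u - 4) divides it; the quotient is 4u^4 - 23u^3 + 79u^2 - 168u + 90.
Then u = 3 is a root, so (u - 3) divides it; the quotient is 4u^3 - 11u^2 + 46u - 30.
Continuing, u = 3/4 is a root, so (4u - 3) is a factor; dividing leaves u^2 - 2u + 10.
The quadratic u^2 - 2u + 10 has discriminant -36 < 0 and is irreducible over ℤ.

(4u - 3)(u - 3)(u - 4)(u^2 - 2u + 10)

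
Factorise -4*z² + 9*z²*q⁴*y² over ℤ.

z²*(3*q²*y + 2)*(3*q²*y - 2)

Factor out z² first: what remains is 9*q⁴*y² - 4.
Recognize a difference of squares with the parts 3*q²*y and 2.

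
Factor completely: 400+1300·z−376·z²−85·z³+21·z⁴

By the rational root theorem, z = 5 is a root, so (z−5) is a factor; dividing leaves 21·z³+20·z²−276·z−80.
Next, z = −2/7 is a root, so (7·z+2) divides it; the quotient is 3·z²+2·z−40.
The remaining quadratic factors as (3·z−10)(z+4).

(3·z−10)·(7·z+2)·(z+4)·(z−5)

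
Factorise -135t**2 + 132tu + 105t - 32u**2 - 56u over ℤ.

Group: -9t(15t - 8u) + (4u + 7)(15t - 8u); both groups contain (15t - 8u).

-(15t - 8u)(9t - 4u - 7)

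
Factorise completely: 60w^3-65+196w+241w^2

(3w+5)(4w-1)(5w+13)

Among the possible rational roots, w = -5/3 is a root, giving the factor (3w+5) and quotient 20w^2+47w-13.
The remaining quadratic factors as (5w+13)(4w-1).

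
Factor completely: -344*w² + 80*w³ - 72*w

8*w*(2*w - 9)*(5*w + 1)

Pull out the common factor 8*w, then factor the remaining trinomial.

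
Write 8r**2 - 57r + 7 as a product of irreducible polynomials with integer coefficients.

Need a pair with product 8·7 = 56 and sum -57: that's -1 and -56.
Split the middle term: 8r**2 - r - 56r + 7 = r(8r - 1) - 7(8r - 1).

(8r - 1)(r - 7)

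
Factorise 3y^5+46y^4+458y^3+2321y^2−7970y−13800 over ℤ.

(3y+4)(y+10)(y−3)(y^2+7y+115)

By the rational root theorem, y = 3 is a root, so (y−3) divides it; the quotient is 3y^4+55y^3+623y^2+4190y+4600.
Next, y = −10 is a root, giving the factor (y+10) and quotient 3y^3+25y^2+373y+460.
Then y = −4/3 is a root, so (3y+4) is a factor; dividing leaves y^2+7y+115.
The quadratic y^2+7y+115 has discriminant −411 < 0 and is irreducible over ℤ.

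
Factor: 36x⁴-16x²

4x²(3x+2)(3x-2)

Factor out 4x² first: what remains is 9x²-4.
Recognize a difference of squares with the parts 3x and 2.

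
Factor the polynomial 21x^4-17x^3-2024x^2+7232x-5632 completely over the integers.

Testing divisors of the constant over divisors of the leading coefficient, x = -11 is a root, so (x+11) is a factor; dividing leaves 21x^3-248x^2+704x-512.
Then x = 8/7 is a root, so (7x-8) divides it; the quotient is 3x^2-32x+64.
The remaining quadratic factors as (3x-8)(x-8).

(3x-8)(7x-8)(x+11)(x-8)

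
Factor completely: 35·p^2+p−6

(5·p−2)·(7·p+3)

Need a pair with product 35·(−6) = −210 and sum 1: that's 15 and −14.
Split the middle term: 35·p^2+15·p − 14·p−6 = 5·p·(7·p+3) − 2·(7·p+3).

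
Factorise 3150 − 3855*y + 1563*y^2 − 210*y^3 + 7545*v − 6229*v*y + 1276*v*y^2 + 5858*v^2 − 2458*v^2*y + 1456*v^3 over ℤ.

Group: 14*v*(104*v^2 − 131*v*y + 307*v + 35*y^2 − 173*y + 210) + (−6*y + 15)*(104*v^2 − 131*v*y + 307*v + 35*y^2 − 173*y + 210); both groups contain (104*v^2 − 131*v*y + 307*v + 35*y^2 − 173*y + 210), so (14*v − 6*y + 15) is a factor with cofactor 104*v^2 − 131*v*y + 307*v + 35*y^2 − 173*y + 210.
The cofactor groups again: 104*v^2 − 131*v*y + 307*v + 35*y^2 − 173*y + 210 = 13*v*(8*v − 7*y + 15) + (−5*y + 14)*(8*v − 7*y + 15); both groups contain (8*v − 7*y + 15), giving (13*v − 5*y + 14)*(8*v − 7*y + 15).

(13*v − 5*y + 14)*(14*v − 6*y + 15)*(8*v − 7*y + 15)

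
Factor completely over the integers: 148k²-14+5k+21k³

Among the possible rational roots, k = -7 is a root, so (k+7) is a factor; dividing leaves 21k²+k-2.
The remaining quadratic factors as (7k-2)(3k+1).

(3k+1)(7k-2)(k+7)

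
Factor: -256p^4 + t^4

Write as (t^2)² − (16p^2)², then factor t^2 - 16p^2 once more.

(t - 4p)(t + 4p)(t^2 + 16p^2)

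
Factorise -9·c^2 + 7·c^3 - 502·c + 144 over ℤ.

Among the possible rational roots, c = 2/7 is a root, so (7·c - 2) is a factor; dividing leaves c^2 - c - 72.
The remaining quadratic factors as (c - 9)(c + 8).

(7·c - 2)·(c + 8)·(c - 9)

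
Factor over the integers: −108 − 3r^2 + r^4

Substitute u = r^2 to get a quadratic in u, then factor.
r^2 − 12 is irreducible over ℤ (12 is not a perfect square).
r^2 + 9 is irreducible over ℤ (sum of squares).

(r^2 + 9)(r^2 − 12)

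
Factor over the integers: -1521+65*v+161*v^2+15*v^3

Testing divisors of the constant over divisors of the leading coefficient, v = -9 is a root, so (v+9) is a factor; dividing leaves 15*v^2+26*v-169.
The remaining quadratic factors as (3*v+13)(5*v-13).

(3*v+13)*(5*v-13)*(v+9)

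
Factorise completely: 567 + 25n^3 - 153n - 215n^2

(5n + 9)(5n - 7)(n - 9)

By the rational root theorem, n = 7/5 is a root, giving the factor (5n - 7) and quotient 5n^2 - 36n - 81.
The remaining quadratic factors as (n - 9)(5n + 9).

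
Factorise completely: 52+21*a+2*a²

(2*a+13)*(a+4)

Need a pair with product 2·52 = 104 and sum 21: that's 8 and 13.
Split the middle term: 2*a²+8*a + 13*a+52 = 2*a*(a+4) + 13*(a+4).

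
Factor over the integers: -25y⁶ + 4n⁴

Recognize a difference of squares with the parts 2n² and 5y³.

(2n² + 5y³)(2n² - 5y³)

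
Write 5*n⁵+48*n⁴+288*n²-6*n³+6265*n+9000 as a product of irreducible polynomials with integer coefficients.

Testing divisors of the constant over divisors of the leading coefficient, n = -5 is a root, giving the factor (n+5) and quotient 5*n⁴+23*n³-121*n²+893*n+1800.
Next, n = -8/5 is a root, giving the factor (5*n+8) and quotient n³+3*n²-29*n+225.
Then n = -9 is a root, so (n+9) divides it; the quotient is n²-6*n+25.
The quadratic n²-6*n+25 has discriminant -64 < 0 and is irreducible over ℤ.

(5*n+8)*(n+5)*(n+9)*(n²-6*n+25)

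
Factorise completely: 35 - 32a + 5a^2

(5a - 7)(a - 5)

Need a pair with product 5·35 = 175 and sum -32: that's -25 and -7.
Split the middle term: 5a^2 - 25a - 7a + 35 = 5a(a - 5) - 7(a - 5).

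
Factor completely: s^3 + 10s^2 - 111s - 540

Among the possible rational roots, s = -4 is a root, so (s + 4) is a factor; dividing leaves s^2 + 6s - 135.
The remaining quadratic factors as (s + 15)(s - 9).

(s + 15)(s + 4)(s - 9)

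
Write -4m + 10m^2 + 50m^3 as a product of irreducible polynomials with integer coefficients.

2m(5m + 2)(5m - 1)

Pull out the common factor 2m, then factor the remaining trinomial.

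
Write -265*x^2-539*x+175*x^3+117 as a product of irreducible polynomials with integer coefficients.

(5*x-1)*(5*x-13)*(7*x+9)

Among the possible rational roots, x = 13/5 is a root, so (5*x-13) divides it; the quotient is 35*x^2+38*x-9.
The remaining quadratic factors as (5*x-1)(7*x+9).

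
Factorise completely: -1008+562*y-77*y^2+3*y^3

(3*y-8)*(y-14)*(y-9)

Among the possible rational roots, y = 8/3 is a root, giving the factor (3*y-8) and quotient y^2-23*y+126.
The remaining quadratic factors as (y-14)(y-9).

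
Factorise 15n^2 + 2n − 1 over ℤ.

Need a pair with product 15·(−1) = −15 and sum 2: that's −3 and 5.
Split the middle term: 15n^2 − 3n + 5n − 1 = 3n(5n − 1) + (5n − 1).

(3n + 1)(5n − 1)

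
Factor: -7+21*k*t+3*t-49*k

(3*t-7)*(7*k+1)

Group as (21*k*t-49*k) + (3*t-7) = 7*k*(3*t-7) + (3*t-7).
Both groups share the factor (3*t-7).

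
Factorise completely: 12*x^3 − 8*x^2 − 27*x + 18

(2*x + 3)*(2*x − 3)*(3*x − 2)

Group as (12*x^3 − 27*x) + (−8*x^2 + 18) = 3*x*(4*x^2 − 9) − 2*(4*x^2 − 9).
Both groups share the factor (4*x^2 − 9).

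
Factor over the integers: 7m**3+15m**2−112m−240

(7m+15)(m+4)(m−4)

Among the possible rational roots, m = −15/7 is a root, so (7m+15) divides it; the quotient is m**2−16.
The remaining quadratic factors as (m+4)(m−4).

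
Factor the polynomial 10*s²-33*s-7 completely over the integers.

(2*s-7)*(5*s+1)

Need a pair with product 10·(-7) = -70 and sum -33: that's -35 and 2.
Split the middle term: 10*s²-35*s + 2*s-7 = 5*s*(2*s-7) + (2*s-7).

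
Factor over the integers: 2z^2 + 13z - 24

Need a pair with product 2·(-24) = -48 and sum 13: that's -3 and 16.
Split the middle term: 2z^2 - 3z + 16z - 24 = z(2z - 3) + 8(2z - 3).

(2z - 3)(z + 8)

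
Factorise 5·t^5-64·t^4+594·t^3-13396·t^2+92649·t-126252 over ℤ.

(5·t-9)·(t-12)·(t-7)·(t^2+8·t+167)

By the rational root theorem, t = 7 is a root, giving the factor (t-7) and quotient 5·t^4-29·t^3+391·t^2-10659·t+18036.
Then t = 12 is a root, giving the factor (t-12) and quotient 5·t^3+31·t^2+763·t-1503.
Next, t = 9/5 is a root, so (5·t-9) is a factor; dividing leaves t^2+8·t+167.
The quadratic t^2+8·t+167 has discriminant -604 < 0 and is irreducible over ℤ.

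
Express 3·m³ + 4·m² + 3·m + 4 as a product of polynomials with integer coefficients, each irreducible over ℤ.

(3·m + 4)·(m² + 1)

Group as (3·m³ + 3·m) + (4·m² + 4) = 3·m·(m² + 1) + 4·(m² + 1).
Both groups share the factor (m² + 1).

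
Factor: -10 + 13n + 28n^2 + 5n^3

Trying the rational-root candidates, n = -1 is a root, giving the factor (n + 1) and quotient 5n^2 + 23n - 10.
The remaining quadratic factors as (n + 5)(5n - 2).

(5n - 2)(n + 1)(n + 5)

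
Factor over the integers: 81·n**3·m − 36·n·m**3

Pull out the common factor 9·n·m; 9·n**2 − 4·m**2 is a difference of squares.

9·m·n·(3·n − 2·m)·(3·n + 2·m)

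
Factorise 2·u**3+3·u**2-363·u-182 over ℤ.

(2·u+1)·(u+14)·(u-13)

Among the possible rational roots, u = -1/2 is a root, giving the factor (2·u+1) and quotient u**2+u-182.
The remaining quadratic factors as (u+14)(u-13).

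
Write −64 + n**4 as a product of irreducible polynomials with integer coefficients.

Substitute u = n**2 to get a quadratic in u, then factor.
n**2 − 8 is irreducible over ℤ (8 is not a perfect square).
n**2 + 8 is irreducible over ℤ (always positive, so no real roots).

(n**2 + 8)*(n**2 − 8)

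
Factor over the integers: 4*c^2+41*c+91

Need a pair with product 4·91 = 364 and sum 41: that's 13 and 28.
Split the middle term: 4*c^2+13*c + 28*c+91 = c*(4*c+13) + 7*(4*c+13).

(4*c+13)*(c+7)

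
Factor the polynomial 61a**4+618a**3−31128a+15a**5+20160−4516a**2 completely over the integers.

(3a+14)(5a−3)(a−6)(a**2+6a+80)

By the rational root theorem, a = 3/5 is a root, giving the factor (5a−3) and quotient 3a**4+14a**3+132a**2−824a−6720.
Then a = 6 is a root, so (a−6) is a factor; dividing leaves 3a**3+32a**2+324a+1120.
Continuing, a = −14/3 is a root, so (3a+14) divides it; the quotient is a**2+6a+80.
The quadratic a**2+6a+80 has discriminant −284 < 0 and is irreducible over ℤ.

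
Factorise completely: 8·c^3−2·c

2·c·(2·c+1)·(2·c−1)

Pull out the common factor 2·c; 4·c^2−1 is a difference of squares.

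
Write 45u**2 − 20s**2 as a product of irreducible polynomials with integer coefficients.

Every term has a factor of 5. Then 9u**2 − 4s**2 = (3u)² − (2s)².

5(3u − 2s)(3u + 2s)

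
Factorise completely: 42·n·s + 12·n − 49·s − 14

(6·n − 7)·(7·s + 2)

Group as (42·n·s + 12·n) + (−49·s − 14) = 6·n·(7·s + 2) − 7·(7·s + 2).
Both groups share the factor (7·s + 2).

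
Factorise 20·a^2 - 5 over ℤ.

Pull out the common factor 5; 4·a^2 - 1 is a difference of squares.

5·(2·a + 1)·(2·a - 1)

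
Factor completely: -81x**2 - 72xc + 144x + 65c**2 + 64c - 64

Group: -9x(9x - 5c - 8) + (-13c + 8)(9x - 5c - 8); both groups contain (9x - 5c - 8).

-(9x - 5c - 8)(9x + 13c - 8)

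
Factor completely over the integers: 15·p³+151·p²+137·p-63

By the rational root theorem, p = -9 is a root, giving the factor (p+9) and quotient 15·p²+16·p-7.
The remaining quadratic factors as (5·p+7)(3·p-1).

(3·p-1)·(5·p+7)·(p+9)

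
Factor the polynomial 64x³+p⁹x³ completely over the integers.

x³(p³+4)(p⁶-4p³+16)

Pull out the common factor x³, leaving p⁹+64.
Recognize a sum of cubes with the parts 4 and p³.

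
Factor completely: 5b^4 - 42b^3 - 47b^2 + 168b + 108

Trying the rational-root candidates, b = -2 is a root, so (b + 2) divides it; the quotient is 5b^3 - 52b^2 + 57b + 54.
Then b = 2 is a root, so (b - 2) is a factor; dividing leaves 5b^2 - 42b - 27.
The remaining quadratic factors as (b - 9)(5b + 3).

(5b + 3)(b + 2)(b - 2)(b - 9)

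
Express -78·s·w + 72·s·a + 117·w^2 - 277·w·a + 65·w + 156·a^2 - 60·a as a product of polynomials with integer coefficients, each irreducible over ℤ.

-(13·w - 12·a)·(6·s - 9·w + 13·a - 5)

Group: -13·w·(6·s - 9·w + 13·a - 5) + 12·a·(6·s - 9·w + 13·a - 5); both groups contain (6·s - 9·w + 13·a - 5).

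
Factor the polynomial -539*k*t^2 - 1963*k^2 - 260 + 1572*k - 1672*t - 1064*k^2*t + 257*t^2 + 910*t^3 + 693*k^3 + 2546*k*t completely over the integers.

(11*k + 10*t - 13)*(7*k - 7*t - 10)*(9*k - 13*t - 2)

Group: 7*k*(99*k^2 - 53*k*t - 139*k - 130*t^2 + 149*t + 26) + (-7*t - 10)*(99*k^2 - 53*k*t - 139*k - 130*t^2 + 149*t + 26); both groups contain (99*k^2 - 53*k*t - 139*k - 130*t^2 + 149*t + 26), so (7*k - 7*t - 10) is a factor with cofactor 99*k^2 - 53*k*t - 139*k - 130*t^2 + 149*t + 26.
The cofactor groups again: 99*k^2 - 53*k*t - 139*k - 130*t^2 + 149*t + 26 = 11*k*(9*k - 13*t - 2) + (10*t - 13)*(9*k - 13*t - 2); both groups contain (9*k - 13*t - 2), giving (11*k + 10*t - 13)*(9*k - 13*t - 2).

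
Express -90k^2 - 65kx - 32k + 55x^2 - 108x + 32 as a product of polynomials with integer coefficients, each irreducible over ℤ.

Group: -9k(10k - 5x + 8) + (-11x + 4)(10k - 5x + 8); both groups contain (10k - 5x + 8).

-(10k - 5x + 8)(9k + 11x - 4)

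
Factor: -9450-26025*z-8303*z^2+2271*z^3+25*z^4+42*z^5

(2*z-9)*(3*z+5)*(7*z+3)*(z^2+3*z+70)

Trying the rational-root candidates, z = -3/7 is a root, so (7*z+3) divides it; the quotient is 6*z^4+z^3+324*z^2-1325*z-3150.
Continuing, z = 9/2 is a root, so (2*z-9) is a factor; dividing leaves 3*z^3+14*z^2+225*z+350.
Continuing, z = -5/3 is a root, so (3*z+5) divides it; the quotient is z^2+3*z+70.
The quadratic z^2+3*z+70 has discriminant -271 < 0 and is irreducible over ℤ.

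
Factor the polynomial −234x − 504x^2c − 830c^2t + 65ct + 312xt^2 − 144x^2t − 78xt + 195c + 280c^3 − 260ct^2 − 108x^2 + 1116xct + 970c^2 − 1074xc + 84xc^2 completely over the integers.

−(6x − 5c)(14c + 4t + 3)(6x + 4c − 13t + 13)

Group: 14c(−36x^2 + 6xc + 78xt − 78x + 20c^2 − 65ct + 65c) + (4t + 3)(−36x^2 + 6xc + 78xt − 78x + 20c^2 − 65ct + 65c); both groups contain (−36x^2 + 6xc + 78xt − 78x + 20c^2 − 65ct + 65c), so (14c + 4t + 3) is a factor with cofactor −36x^2 + 6xc + 78xt − 78x + 20c^2 − 65ct + 65c.
The cofactor groups again: −36x^2 + 6xc + 78xt − 78x + 20c^2 − 65ct + 65c = −6x(6x − 5c) + (−4c + 13t − 13)(6x − 5c); both groups contain (6x − 5c), giving −(6x + 4c − 13t + 13)(6x − 5c).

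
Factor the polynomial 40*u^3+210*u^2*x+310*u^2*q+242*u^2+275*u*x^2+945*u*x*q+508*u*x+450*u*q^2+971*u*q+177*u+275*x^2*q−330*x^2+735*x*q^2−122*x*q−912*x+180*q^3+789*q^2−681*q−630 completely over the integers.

Group: 4*u*(10*u^2+25*u*x+70*u*q+23*u+25*x*q−30*x+60*q^2−37*q−42) + (11*x+3*q+15)*(10*u^2+25*u*x+70*u*q+23*u+25*x*q−30*x+60*q^2−37*q−42); both groups contain (10*u^2+25*u*x+70*u*q+23*u+25*x*q−30*x+60*q^2−37*q−42), so (4*u+11*x+3*q+15) is a factor with cofactor 10*u^2+25*u*x+70*u*q+23*u+25*x*q−30*x+60*q^2−37*q−42.
The cofactor groups again: 10*u^2+25*u*x+70*u*q+23*u+25*x*q−30*x+60*q^2−37*q−42 = 5*u*(2*u+5*x+12*q+7) + (5*q−6)*(2*u+5*x+12*q+7); both groups contain (2*u+5*x+12*q+7), giving (5*u+5*q−6)*(2*u+5*x+12*q+7).

(2*u+5*x+12*q+7)*(4*u+11*x+3*q+15)*(5*u+5*q−6)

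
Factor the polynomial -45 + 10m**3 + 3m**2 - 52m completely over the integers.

(2m - 5)(5m + 9)(m + 1)

Among the possible rational roots, m = -9/5 is a root, so (5m + 9) divides it; the quotient is 2m**2 - 3m - 5.
The remaining quadratic factors as (m + 1)(2m - 5).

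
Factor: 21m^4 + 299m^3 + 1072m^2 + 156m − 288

(3m + 2)(7m − 3)(m + 6)(m + 8)

By the rational root theorem, m = 3/7 is a root, so (7m − 3) is a factor; dividing leaves 3m^3 + 44m^2 + 172m + 96.
Then m = −2/3 is a root, so (3m + 2) is a factor; dividing leaves m^2 + 14m + 48.
The remaining quadratic factors as (m + 6)(m + 8).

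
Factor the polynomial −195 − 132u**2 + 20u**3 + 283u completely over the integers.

By the rational root theorem, u = 13/5 is a root, so (5u − 13) divides it; the quotient is 4u**2 − 16u + 15.
The remaining quadratic factors as (2u − 3)(2u − 5).

(2u − 3)(2u − 5)(5u − 13)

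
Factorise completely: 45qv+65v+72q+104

Group as (45qv+72q) + (65v+104) = 9q(5v+8) + 13(5v+8).
Both groups share the factor (5v+8).

(5v+8)(9q+13)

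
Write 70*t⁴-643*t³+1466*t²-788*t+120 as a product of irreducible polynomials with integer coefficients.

(2*t-5)*(5*t-2)*(7*t-2)*(t-6)

Trying the rational-root candidates, t = 6 is a root, so (t-6) is a factor; dividing leaves 70*t³-223*t²+128*t-20.
Next, t = 5/2 is a root, giving the factor (2*t-5) and quotient 35*t²-24*t+4.
The remaining quadratic factors as (7*t-2)(5*t-2).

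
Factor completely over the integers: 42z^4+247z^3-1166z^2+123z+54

(6z+1)(7z-2)(z+9)(z-3)

Among the possible rational roots, z = -1/6 is a root, so (6z+1) is a factor; dividing leaves 7z^3+40z^2-201z+54.
Then z = 2/7 is a root, so (7z-2) is a factor; dividing leaves z^2+6z-27.
The remaining quadratic factors as (z-3)(z+9).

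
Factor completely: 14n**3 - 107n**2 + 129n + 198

(2n - 11)(7n + 6)(n - 3)

Trying the rational-root candidates, n = 3 is a root, so (n - 3) is a factor; dividing leaves 14n**2 - 65n - 66.
The remaining quadratic factors as (7n + 6)(2n - 11).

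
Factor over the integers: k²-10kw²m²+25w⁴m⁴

Recognize a perfect-square trinomial with the parts k and 5w²m².

(k-5w²m²)²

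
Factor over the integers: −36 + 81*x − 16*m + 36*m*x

(4*m + 9)*(9*x − 4)

Group as (36*m*x − 16*m) + (81*x − 36) = 4*m*(9*x − 4) + 9*(9*x − 4).
Both groups share the factor (9*x − 4).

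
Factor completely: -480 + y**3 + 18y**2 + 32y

(y + 10)(y + 12)(y - 4)

Among the possible rational roots, y = -10 is a root, so (y + 10) is a factor; dividing leaves y**2 + 8y - 48.
The remaining quadratic factors as (y - 4)(y + 12).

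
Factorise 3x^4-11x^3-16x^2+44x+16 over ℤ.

Among the possible rational roots, x = -1/3 is a root, so (3x+1) is a factor; dividing leaves x^3-4x^2-4x+16.
Next, x = 4 is a root, so (x-4) divides it; the quotient is x^2-4.
The remaining quadratic factors as (x-2)(x+2).

(3x+1)(x+2)(x-2)(x-4)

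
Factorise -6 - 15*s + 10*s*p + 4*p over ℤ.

Group as (10*s*p - 15*s) + (4*p - 6) = 5*s*(2*p - 3) + 2*(2*p - 3).
Both groups share the factor (2*p - 3).

(2*p - 3)*(5*s + 2)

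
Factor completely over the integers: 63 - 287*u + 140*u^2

7*(4*u - 1)*(5*u - 9)

Pull out the common factor 7, then factor the remaining trinomial.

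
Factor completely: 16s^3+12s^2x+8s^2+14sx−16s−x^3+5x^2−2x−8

(2s+x+1)(2s+x−2)(4s−x+4)

Group: 2s(8s^2+2sx+12s−x^2+3x+4) + (x−2)(8s^2+2sx+12s−x^2+3x+4); both groups contain (8s^2+2sx+12s−x^2+3x+4), so (2s+x−2) is a factor with cofactor 8s^2+2sx+12s−x^2+3x+4.
The cofactor groups again: 8s^2+2sx+12s−x^2+3x+4 = 4s(2s+x+1) + (−x+4)(2s+x+1); both groups contain (2s+x+1), giving (4s−x+4)(2s+x+1).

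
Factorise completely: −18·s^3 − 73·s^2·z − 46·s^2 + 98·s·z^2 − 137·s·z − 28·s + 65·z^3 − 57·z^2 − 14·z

Group: 2·s·(−9·s^2 − 32·s·z − 23·s + 65·z^2 − 57·z − 14) + z·(−9·s^2 − 32·s·z − 23·s + 65·z^2 − 57·z − 14); both groups contain (−9·s^2 − 32·s·z − 23·s + 65·z^2 − 57·z − 14), so (2·s + z) is a factor with cofactor −9·s^2 − 32·s·z − 23·s + 65·z^2 − 57·z − 14.
The cofactor groups again: −9·s^2 − 32·s·z − 23·s + 65·z^2 − 57·z − 14 = −9·s·(s + 5·z + 1) + (13·z − 14)·(s + 5·z + 1); both groups contain (s + 5·z + 1), giving −(9·s − 13·z + 14)·(s + 5·z + 1).

−(2·s + z)·(9·s − 13·z + 14)·(s + 5·z + 1)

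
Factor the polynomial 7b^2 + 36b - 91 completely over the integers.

Need a pair with product 7·(-91) = -637 and sum 36: that's -13 and 49.
Split the middle term: 7b^2 - 13b + 49b - 91 = b(7b - 13) + 7(7b - 13).

(7b - 13)(b + 7)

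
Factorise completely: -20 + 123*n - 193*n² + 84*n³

Among the possible rational roots, n = 5/7 is a root, so (7*n - 5) is a factor; dividing leaves 12*n² - 19*n + 4.
The remaining quadratic factors as (3*n - 4)(4*n - 1).

(3*n - 4)*(4*n - 1)*(7*n - 5)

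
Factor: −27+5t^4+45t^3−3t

(t+9)(5t^3−3)

Group as (5t^4−3t) + (45t^3−27) = t(5t^3−3) + 9(5t^3−3).
Both groups share the factor (5t^3−3).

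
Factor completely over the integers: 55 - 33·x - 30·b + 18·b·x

(3·x - 5)·(6·b - 11)

Group as (18·b·x - 30·b) + (-33·x + 55) = 6·b·(3·x - 5) - 11·(3·x - 5).
Both groups share the factor (3·x - 5).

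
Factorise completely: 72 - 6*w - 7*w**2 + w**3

(w + 3)*(w - 4)*(w - 6)

By the rational root theorem, w = 6 is a root, so (w - 6) is a factor; dividing leaves w**2 - w - 12.
The remaining quadratic factors as (w + 3)(w - 4).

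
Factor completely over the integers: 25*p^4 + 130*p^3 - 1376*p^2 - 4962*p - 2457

Among the possible rational roots, p = -9 is a root, giving the factor (p + 9) and quotient 25*p^3 - 95*p^2 - 521*p - 273.
Then p = -13/5 is a root, giving the factor (5*p + 13) and quotient 5*p^2 - 32*p - 21.
The remaining quadratic factors as (5*p + 3)(p - 7).

(5*p + 13)*(5*p + 3)*(p + 9)*(p - 7)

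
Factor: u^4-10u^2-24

Substitute w = u^2 to get a quadratic in w, then factor.
u^2+2 is irreducible over ℤ (always positive, so no real roots).
u^2-12 is irreducible over ℤ (12 is not a perfect square).

(u^2+2)(u^2-12)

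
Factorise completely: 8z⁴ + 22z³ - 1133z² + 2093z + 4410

Among the possible rational roots, z = -5/4 is a root, so (4z + 5) is a factor; dividing leaves 2z³ + 3z² - 287z + 882.
Next, z = -14 is a root, so (z + 14) is a factor; dividing leaves 2z² - 25z + 63.
The remaining quadratic factors as (z - 9)(2z - 7).

(2z - 7)(4z + 5)(z + 14)(z - 9)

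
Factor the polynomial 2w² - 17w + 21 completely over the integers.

(2w - 3)(w - 7)

Need a pair with product 2·21 = 42 and sum -17: that's -14 and -3.
Split the middle term: 2w² - 14w - 3w + 21 = 2w(w - 7) - 3(w - 7).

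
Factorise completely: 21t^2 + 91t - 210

Pull out the common factor 7, then factor the remaining trinomial.

7(3t - 5)(t + 6)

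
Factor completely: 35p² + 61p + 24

(5p + 3)(7p + 8)

Need a pair with product 35·24 = 840 and sum 61: that's 21 and 40.
Split the middle term: 35p² + 21p + 40p + 24 = 7p(5p + 3) + 8(5p + 3).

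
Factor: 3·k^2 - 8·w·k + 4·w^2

Group: 2·w·(2·w - k) - 3·k·(2·w - k); both groups contain (2·w - k).

(2·w - 3·k)·(2·w - k)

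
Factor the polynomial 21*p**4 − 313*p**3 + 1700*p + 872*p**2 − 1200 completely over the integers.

By the rational root theorem, p = −5/3 is a root, giving the factor (3*p + 5) and quotient 7*p**3 − 116*p**2 + 484*p − 240.
Next, p = 4/7 is a root, so (7*p − 4) is a factor; dividing leaves p**2 − 16*p + 60.
The remaining quadratic factors as (p − 10)(p − 6).

(3*p + 5)*(7*p − 4)*(p − 10)*(p − 6)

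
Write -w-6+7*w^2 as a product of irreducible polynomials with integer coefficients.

Need a pair with product 7·(-6) = -42 and sum -1: that's 6 and -7.
Split the middle term: 7*w^2+6*w - 7*w-6 = w*(7*w+6) - (7*w+6).

(7*w+6)*(w-1)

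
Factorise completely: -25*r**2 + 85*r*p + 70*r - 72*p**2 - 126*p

Group: -5*r*(5*r - 9*p) + (8*p + 14)*(5*r - 9*p); both groups contain (5*r - 9*p).

-(5*r - 8*p - 14)*(5*r - 9*p)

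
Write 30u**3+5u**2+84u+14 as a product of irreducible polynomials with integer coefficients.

(6u+1)(5u**2+14)

Group as (30u**3+84u) + (5u**2+14) = 6u(5u**2+14) + (5u**2+14).
Both groups share the factor (5u**2+14).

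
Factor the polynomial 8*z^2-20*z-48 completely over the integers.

Pull out the common factor 4, then factor the remaining trinomial.

4*(2*z+3)*(z-4)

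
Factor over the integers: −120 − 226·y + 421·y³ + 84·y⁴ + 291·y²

(3·y − 2)·(4·y + 5)·(7·y + 3)·(y + 4)

Testing divisors of the constant over divisors of the leading coefficient, y = −5/4 is a root, so (4·y + 5) divides it; the quotient is 21·y³ + 79·y² − 26·y − 24.
Continuing, y = −3/7 is a root, so (7·y + 3) is a factor; dividing leaves 3·y² + 10·y − 8.
The remaining quadratic factors as (3·y − 2)(y + 4).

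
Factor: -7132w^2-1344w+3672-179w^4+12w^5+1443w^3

(3w-2)(4w+3)(w-9)(w^2-6w+68)

By the rational root theorem, w = 2/3 is a root, so (3w-2) divides it; the quotient is 4w^4-57w^3+443w^2-2082w-1836.
Then w = -3/4 is a root, so (4w+3) is a factor; dividing leaves w^3-15w^2+122w-612.
Next, w = 9 is a root, so (w-9) is a factor; dividing leaves w^2-6w+68.
The quadratic w^2-6w+68 has discriminant -236 < 0 and is irreducible over ℤ.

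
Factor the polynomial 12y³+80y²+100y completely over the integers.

4y(3y+5)(y+5)

Pull out the common factor 4y, then factor the remaining trinomial.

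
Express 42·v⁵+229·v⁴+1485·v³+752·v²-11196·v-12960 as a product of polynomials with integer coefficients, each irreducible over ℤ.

Testing divisors of the constant over divisors of the leading coefficient, v = -9/7 is a root, giving the factor (7·v+9) and quotient 6·v⁴+25·v³+180·v²-124·v-1440.
Continuing, v = 5/2 is a root, giving the factor (2·v-5) and quotient 3·v³+20·v²+140·v+288.
Then v = -8/3 is a root, so (3·v+8) divides it; the quotient is v²+4·v+36.
The quadratic v²+4·v+36 has discriminant -128 < 0 and is irreducible over ℤ.

(2·v-5)·(3·v+8)·(7·v+9)·(v²+4·v+36)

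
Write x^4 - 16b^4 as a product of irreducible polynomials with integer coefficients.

(x)⁴ − (2b)⁴ = ((x)² − (2b)²)((x)² + (2b)²); the first factor splits again, the second (x^2 + 4b^2) is irreducible.

(x - 2b)(x + 2b)(x^2 + 4b^2)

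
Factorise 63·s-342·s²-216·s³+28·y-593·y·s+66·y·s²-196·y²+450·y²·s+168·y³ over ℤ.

Group: 7·y·(24·y²+78·y·s-4·y+54·s²-9·s) + (-4·s-7)·(24·y²+78·y·s-4·y+54·s²-9·s); both groups contain (24·y²+78·y·s-4·y+54·s²-9·s), so (7·y-4·s-7) is a factor with cofactor 24·y²+78·y·s-4·y+54·s²-9·s.
The cofactor groups again: 24·y²+78·y·s-4·y+54·s²-9·s = 6·y·(4·y+9·s) + (6·s-1)·(4·y+9·s); both groups contain (4·y+9·s), giving (6·y+6·s-1)·(4·y+9·s).

(7·y-4·s-7)·(6·y+6·s-1)·(4·y+9·s)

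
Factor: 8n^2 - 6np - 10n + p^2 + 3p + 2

Group: 2n(4n - p - 1) + (-p - 2)(4n - p - 1); both groups contain (4n - p - 1).

(2n - p - 2)(4n - p - 1)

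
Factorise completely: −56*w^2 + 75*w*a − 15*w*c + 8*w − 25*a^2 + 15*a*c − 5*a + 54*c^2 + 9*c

−(8*w − 5*a + 9*c)*(7*w − 5*a − 6*c − 1)

Group: −7*w*(8*w − 5*a + 9*c) + (5*a + 6*c + 1)*(8*w − 5*a + 9*c); both groups contain (8*w − 5*a + 9*c).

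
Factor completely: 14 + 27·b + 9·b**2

(3·b + 2)·(3·b + 7)

Need a pair with product 9·14 = 126 and sum 27: that's 21 and 6.
Split the middle term: 9·b**2 + 21·b + 6·b + 14 = 3·b·(3·b + 7) + 2·(3·b + 7).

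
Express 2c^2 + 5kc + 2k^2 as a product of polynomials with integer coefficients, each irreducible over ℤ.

(k + 2c)(2k + c)

Group: k(2k + c) + 2c(2k + c); both groups contain (2k + c).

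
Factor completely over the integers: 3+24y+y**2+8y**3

Group as (8y**3+24y) + (y**2+3) = 8y(y**2+3) + (y**2+3).
Both groups share the factor (y**2+3).

(8y+1)(y**2+3)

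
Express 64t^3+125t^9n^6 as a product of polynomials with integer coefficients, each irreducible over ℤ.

t^3(5t^2n^2+4)(25t^4n^4-20t^2n^2+16)

Factor out t^3 first: what remains is 125t^6n^6+64.
Recognize a sum of cubes with the parts 4 and 5t^2n^2.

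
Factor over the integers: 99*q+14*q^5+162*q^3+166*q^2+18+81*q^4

Among the possible rational roots, q = -2/7 is a root, giving the factor (7*q+2) and quotient 2*q^4+11*q^3+20*q^2+18*q+9.
Then q = -3/2 is a root, so (2*q+3) is a factor; dividing leaves q^3+4*q^2+4*q+3.
Next, q = -3 is a root, so (q+3) is a factor; dividing leaves q^2+q+1.
The quadratic q^2+q+1 has discriminant -3 < 0 and is irreducible over ℤ.

(2*q+3)*(7*q+2)*(q+3)*(q^2+q+1)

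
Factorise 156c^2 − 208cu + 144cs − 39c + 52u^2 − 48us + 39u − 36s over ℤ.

Group: 12c(13c − 13u + 12s) + (−4u − 3)(13c − 13u + 12s); both groups contain (13c − 13u + 12s).

(12c − 4u − 3)(13c − 13u + 12s)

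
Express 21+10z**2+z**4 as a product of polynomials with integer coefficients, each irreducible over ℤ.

(z**2+3)(z**2+7)

Substitute u = z**2 to get a quadratic in u, then factor.
z**2+3 is irreducible over ℤ (always positive, so no real roots).
z**2+7 is irreducible over ℤ (always positive, so no real roots).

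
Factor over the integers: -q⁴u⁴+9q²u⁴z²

Factor out q²u⁴ first: what remains is -q²+9z².
Recognize a difference of squares with the parts 3z and q.

-q²u⁴(q+3z)(q-3z)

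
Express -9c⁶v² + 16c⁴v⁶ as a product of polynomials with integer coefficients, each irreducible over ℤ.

-c⁴v²(3c + 4v²)(3c - 4v²)

Pull out the common factor c⁴v², leaving -9c² + 16v⁴.
Recognize a difference of squares with the parts 4v² and 3c.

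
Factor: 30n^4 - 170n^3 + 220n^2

10n^2(3n - 11)(n - 2)

Pull out the common factor 10n^2, then factor the remaining trinomial.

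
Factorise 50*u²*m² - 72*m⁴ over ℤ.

Factor out 2*m², leaving 25*u² - 36*m², which is a difference of two squares.

2*m²*(5*u - 6*m)*(5*u + 6*m)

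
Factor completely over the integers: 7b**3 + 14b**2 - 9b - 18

Group as (7b**3 - 9b) + (14b**2 - 18) = b(7b**2 - 9) + 2(7b**2 - 9).
Both groups share the factor (7b**2 - 9).

(b + 2)(7b**2 - 9)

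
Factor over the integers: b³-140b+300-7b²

(b+10)(b-15)(b-2)

Among the possible rational roots, b = 2 is a root, giving the factor (b-2) and quotient b²-5b-150.
The remaining quadratic factors as (b-15)(b+10).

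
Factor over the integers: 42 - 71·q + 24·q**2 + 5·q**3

(5·q - 6)·(q + 7)·(q - 1)

Testing divisors of the constant over divisors of the leading coefficient, q = 6/5 is a root, giving the factor (5·q - 6) and quotient q**2 + 6·q - 7.
The remaining quadratic factors as (q - 1)(q + 7).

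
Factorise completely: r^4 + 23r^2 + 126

Substitute u = r^2 to get a quadratic in u, then factor.
r^2 + 14 is irreducible over ℤ (always positive, so no real roots).
r^2 + 9 is irreducible over ℤ (sum of squares).

(r^2 + 14)(r^2 + 9)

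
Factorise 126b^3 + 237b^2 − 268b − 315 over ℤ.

(3b + 7)(6b + 5)(7b − 9)

Testing divisors of the constant over divisors of the leading coefficient, b = 9/7 is a root, so (7b − 9) divides it; the quotient is 18b^2 + 57b + 35.
The remaining quadratic factors as (6b + 5)(3b + 7).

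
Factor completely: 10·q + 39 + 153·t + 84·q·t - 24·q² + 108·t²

Group: -12·q·(2·q - 9·t - 3) + (-12·t - 13)·(2·q - 9·t - 3); both groups contain (2·q - 9·t - 3).

-(12·q + 12·t + 13)·(2·q - 9·t - 3)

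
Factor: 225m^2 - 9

9(5m + 1)(5m - 1)

Pull out the common factor 9; 25m^2 - 1 is a difference of squares.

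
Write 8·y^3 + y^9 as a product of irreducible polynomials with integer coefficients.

Every term has a factor of y^3; factoring it out leaves y^6 + 8.
Recognize a sum of cubes with the parts 2 and y^2.

y^3·(y^2 + 2)·(y^4 - 2·y^2 + 4)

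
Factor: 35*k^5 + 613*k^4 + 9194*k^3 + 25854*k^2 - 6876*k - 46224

(5*k - 6)*(7*k + 12)*(k + 3)*(k^2 + 14*k + 214)

Trying the rational-root candidates, k = -3 is a root, giving the factor (k + 3) and quotient 35*k^4 + 508*k^3 + 7670*k^2 + 2844*k - 15408.
Next, k = -12/7 is a root, giving the factor (7*k + 12) and quotient 5*k^3 + 64*k^2 + 986*k - 1284.
Next, k = 6/5 is a root, so (5*k - 6) divides it; the quotient is k^2 + 14*k + 214.
The quadratic k^2 + 14*k + 214 has discriminant -660 < 0 and is irreducible over ℤ.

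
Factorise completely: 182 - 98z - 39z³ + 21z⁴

(7z - 13)(3z³ - 14)

Group as (21z⁴ - 98z) + (-39z³ + 182) = 7z(3z³ - 14) - 13(3z³ - 14).
Both groups share the factor (3z³ - 14).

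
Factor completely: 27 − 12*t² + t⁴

Substitute u = t² to get a quadratic in u, then factor.
t² − 9 is a difference of squares.
t² − 3 is irreducible over ℤ (3 is not a perfect square).

(t + 3)*(t − 3)*(t² − 3)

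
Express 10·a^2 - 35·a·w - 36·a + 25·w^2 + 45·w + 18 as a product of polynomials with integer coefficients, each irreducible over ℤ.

Group: 5·a·(2·a - 5·w - 6) + (-5·w - 3)·(2·a - 5·w - 6); both groups contain (2·a - 5·w - 6).

(2·a - 5·w - 6)·(5·a - 5·w - 3)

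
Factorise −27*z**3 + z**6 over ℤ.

Factor out z**3 first: what remains is z**3 − 27.
Recognize a difference of cubes with the parts z and 3.

z**3*(z − 3)*(z**2 + 3*z + 9)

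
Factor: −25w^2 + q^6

(q^3 + 5w)(q^3 − 5w)

Recognize a difference of squares with the parts q^3 and 5w.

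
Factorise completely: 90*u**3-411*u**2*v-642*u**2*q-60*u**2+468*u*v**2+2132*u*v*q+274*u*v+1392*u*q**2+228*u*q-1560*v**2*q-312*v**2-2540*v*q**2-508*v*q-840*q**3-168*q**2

Group: 3*u*(30*u**2-137*u*v-114*u*q+156*v**2+254*v*q+84*q**2) + (-10*q-2)*(30*u**2-137*u*v-114*u*q+156*v**2+254*v*q+84*q**2); both groups contain (30*u**2-137*u*v-114*u*q+156*v**2+254*v*q+84*q**2), so (3*u-10*q-2) is a factor with cofactor 30*u**2-137*u*v-114*u*q+156*v**2+254*v*q+84*q**2.
The cofactor groups again: 30*u**2-137*u*v-114*u*q+156*v**2+254*v*q+84*q**2 = 5*u*(6*u-13*v-6*q) + (-12*v-14*q)*(6*u-13*v-6*q); both groups contain (6*u-13*v-6*q), giving (5*u-12*v-14*q)*(6*u-13*v-6*q).

(3*u-10*q-2)*(5*u-12*v-14*q)*(6*u-13*v-6*q)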